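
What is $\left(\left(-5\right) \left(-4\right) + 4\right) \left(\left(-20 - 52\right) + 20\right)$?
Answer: $-1248$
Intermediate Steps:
$\left(\left(-5\right) \left(-4\right) + 4\right) \left(\left(-20 - 52\right) + 20\right) = \left(20 + 4\right) \left(\left(-20 - 52\right) + 20\right) = 24 \left(-72 + 20\right) = 24 \left(-52\right) = -1248$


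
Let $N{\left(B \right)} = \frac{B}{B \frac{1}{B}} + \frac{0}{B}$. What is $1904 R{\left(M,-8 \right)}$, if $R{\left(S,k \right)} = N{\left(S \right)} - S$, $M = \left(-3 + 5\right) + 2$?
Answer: $0$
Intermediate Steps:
$N{\left(B \right)} = B$ ($N{\left(B \right)} = \frac{B}{1} + 0 = B 1 + 0 = B + 0 = B$)
$M = 4$ ($M = 2 + 2 = 4$)
$R{\left(S,k \right)} = 0$ ($R{\left(S,k \right)} = S - S = 0$)
$1904 R{\left(M,-8 \right)} = 1904 \cdot 0 = 0$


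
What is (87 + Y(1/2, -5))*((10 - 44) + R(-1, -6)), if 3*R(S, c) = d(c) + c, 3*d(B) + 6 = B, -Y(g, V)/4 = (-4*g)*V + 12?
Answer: 112/3 ≈ 37.333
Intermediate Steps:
Y(g, V) = -48 + 16*V*g (Y(g, V) = -4*((-4*g)*V + 12) = -4*(-4*V*g + 12) = -4*(12 - 4*V*g) = -48 + 16*V*g)
d(B) = -2 + B/3
R(S, c) = -2/3 + 4*c/9 (R(S, c) = ((-2 + c/3) + c)/3 = (-2 + 4*c/3)/3 = -2/3 + 4*c/9)
(87 + Y(1/2, -5))*((10 - 44) + R(-1, -6)) = (87 + (-48 + 16*(-5)/2))*((10 - 44) + (-2/3 + (4/9)*(-6))) = (87 + (-48 + 16*(-5)*(1/2)))*(-34 + (-2/3 - 8/3)) = (87 + (-48 - 40))*(-34 - 10/3) = (87 - 88)*(-112/3) = -1*(-112/3) = 112/3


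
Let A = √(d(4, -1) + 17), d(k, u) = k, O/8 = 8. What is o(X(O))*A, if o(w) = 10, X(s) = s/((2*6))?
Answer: 10*√21 ≈ 45.826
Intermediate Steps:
O = 64 (O = 8*8 = 64)
X(s) = s/12
A = √21 (A = √(4 + 17) = √21 ≈ 4.5826)
o(X(O))*A = 10*√21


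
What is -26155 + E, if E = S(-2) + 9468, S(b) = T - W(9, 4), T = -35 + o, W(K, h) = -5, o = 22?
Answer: -16695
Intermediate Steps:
T = -13 (T = -35 + 22 = -13)
S(b) = -8 (S(b) = -13 - 1*(-5) = -13 + 5 = -8)
E = 9460 (E = -8 + 9468 = 9460)
-26155 + E = -26155 + 9460 = -16695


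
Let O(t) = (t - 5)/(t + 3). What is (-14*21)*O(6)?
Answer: -98/3 ≈ -32.667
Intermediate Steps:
O(t) = (-5 + t)/(3 + t)
(-14*21)*O(6) = (-14*21)*((-5 + 6)/(3 + 6)) = -294/9 = -98/3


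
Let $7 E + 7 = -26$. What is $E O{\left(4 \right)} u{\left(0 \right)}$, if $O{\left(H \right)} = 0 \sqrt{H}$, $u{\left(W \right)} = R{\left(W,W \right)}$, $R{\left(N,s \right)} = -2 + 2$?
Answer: $0$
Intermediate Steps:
$R{\left(N,s \right)} = 0$
$E = - \frac{33}{7}$ ($E = -1 + \frac{1}{7} \left(-26\right) = -1 - \frac{26}{7} = - \frac{33}{7} \approx -4.7143$)
$u{\left(W \right)} = 0$
$O{\left(H \right)} = 0$
$E O{\left(4 \right)} u{\left(0 \right)} = \left(- \frac{33}{7}\right) 0 \cdot 0 = 0 \cdot 0 = 0$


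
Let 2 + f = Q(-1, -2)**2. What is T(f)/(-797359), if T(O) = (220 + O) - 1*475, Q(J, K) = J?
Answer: 256/797359 ≈ 0.00032106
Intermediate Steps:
f = -1 (f = -2 + (-1)**2 = -2 + 1 = -1)
T(O) = -255 + O (T(O) = (220 + O) - 475 = -255 + O)
T(f)/(-797359) = (-255 - 1)/(-797359) = -256*(-1/797359) = 256/797359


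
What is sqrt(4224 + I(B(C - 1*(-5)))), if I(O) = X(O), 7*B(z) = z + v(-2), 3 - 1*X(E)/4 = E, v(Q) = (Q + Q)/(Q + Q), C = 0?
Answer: 6*sqrt(5761)/7 ≈ 65.058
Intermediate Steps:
v(Q) = 1 (v(Q) = (2*Q)/((2*Q)) = (2*Q)*(1/(2*Q)) = 1)
X(E) = 12 - 4*E
B(z) = 1/7 + z/7 (B(z) = (z + 1)/7 = (1 + z)/7 = 1/7 + z/7)
I(O) = 12 - 4*O
sqrt(4224 + I(B(C - 1*(-5)))) = sqrt(4224 + (12 - 4*(1/7 + (0 - 1*(-5))/7))) = sqrt(4224 + (12 - 4*(1/7 + (0 + 5)/7))) = sqrt(4224 + (12 - 4*(1/7 + (1/7)*5))) = sqrt(4224 + (12 - 4*(1/7 + 5/7))) = sqrt(4224 + (12 - 4*6/7)) = sqrt(4224 + (12 - 24/7)) = sqrt(4224 + 60/7) = sqrt(29628/7) = 6*sqrt(5761)/7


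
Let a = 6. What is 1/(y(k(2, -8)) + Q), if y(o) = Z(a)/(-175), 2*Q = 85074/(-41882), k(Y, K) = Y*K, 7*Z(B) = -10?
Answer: -10261090/10337801 ≈ -0.99258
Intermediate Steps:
Z(B) = -10/7 (Z(B) = (⅐)*(-10) = -10/7)
k(Y, K) = K*Y
Q = -42537/41882 (Q = (85074/(-41882))/2 = (85074*(-1/41882))/2 = (½)*(-42537/20941) = -42537/41882 ≈ -1.0156)
y(o) = 2/245 (y(o) = -10/7/(-175) = -10/7*(-1/175) = 2/245)
1/(y(k(2, -8)) + Q) = 1/(2/245 - 42537/41882) = 1/(-10337801/10261090) = -10261090/10337801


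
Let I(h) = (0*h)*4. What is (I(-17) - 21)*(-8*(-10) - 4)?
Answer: -1596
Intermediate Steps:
I(h) = 0 (I(h) = 0*4 = 0)
(I(-17) - 21)*(-8*(-10) - 4) = (0 - 21)*(-8*(-10) - 4) = -21*(80 - 4) = -21*76 = -1596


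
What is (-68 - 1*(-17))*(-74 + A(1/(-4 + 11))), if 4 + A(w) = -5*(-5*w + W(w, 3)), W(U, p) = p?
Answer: 31926/7 ≈ 4560.9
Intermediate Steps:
A(w) = -19 + 25*w (A(w) = -4 - 5*(-5*w + 3) = -4 - 5*(3 - 5*w) = -4 + (-15 + 25*w) = -19 + 25*w)
(-68 - 1*(-17))*(-74 + A(1/(-4 + 11))) = (-68 - 1*(-17))*(-74 + (-19 + 25/(-4 + 11))) = (-68 + 17)*(-74 + (-19 + 25/7)) = -51*(-74 + (-19 + 25*(1/7))) = -51*(-74 + (-19 + 25/7)) = -51*(-74 - 108/7) = -51*(-626/7) = 31926/7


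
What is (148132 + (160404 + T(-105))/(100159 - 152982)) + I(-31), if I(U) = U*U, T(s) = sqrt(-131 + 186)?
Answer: 7875379135/52823 - sqrt(55)/52823 ≈ 1.4909e+5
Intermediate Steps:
T(s) = sqrt(55)
I(U) = U**2
(148132 + (160404 + T(-105))/(100159 - 152982)) + I(-31) = (148132 + (160404 + sqrt(55))/(100159 - 152982)) + (-31)**2 = (148132 + (160404 + sqrt(55))/(-52823)) + 961 = (148132 + (160404 + sqrt(55))*(-1/52823)) + 961 = (148132 + (-160404/52823 - sqrt(55)/52823)) + 961 = (7824616232/52823 - sqrt(55)/52823) + 961 = 7875379135/52823 - sqrt(55)/52823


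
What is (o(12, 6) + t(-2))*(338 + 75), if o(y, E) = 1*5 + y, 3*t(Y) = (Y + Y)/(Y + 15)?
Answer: 272167/39 ≈ 6978.6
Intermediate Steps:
t(Y) = 2*Y/(3*(15 + Y)) (t(Y) = ((Y + Y)/(Y + 15))/3 = ((2*Y)/(15 + Y))/3 = (2*Y/(15 + Y))/3 = 2*Y/(3*(15 + Y)))
o(y, E) = 5 + y
(o(12, 6) + t(-2))*(338 + 75) = ((5 + 12) + (⅔)*(-2)/(15 - 2))*(338 + 75) = (17 + (⅔)*(-2)/13)*413 = (17 + (⅔)*(-2)*(1/13))*413 = (17 - 4/39)*413 = (659/39)*413 = 272167/39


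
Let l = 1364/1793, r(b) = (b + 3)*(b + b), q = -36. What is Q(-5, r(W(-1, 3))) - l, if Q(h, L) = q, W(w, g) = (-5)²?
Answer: -5992/163 ≈ -36.761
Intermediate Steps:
W(w, g) = 25
r(b) = 2*b*(3 + b) (r(b) = (3 + b)*(2*b) = 2*b*(3 + b))
Q(h, L) = -36
l = 124/163 (l = 1364*(1/1793) = 124/163 ≈ 0.76074)
Q(-5, r(W(-1, 3))) - l = -36 - 1*124/163 = -36 - 124/163 = -5992/163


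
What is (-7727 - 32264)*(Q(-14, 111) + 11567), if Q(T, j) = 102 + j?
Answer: -471093980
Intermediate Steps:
(-7727 - 32264)*(Q(-14, 111) + 11567) = (-7727 - 32264)*((102 + 111) + 11567) = -39991*(213 + 11567) = -39991*11780 = -471093980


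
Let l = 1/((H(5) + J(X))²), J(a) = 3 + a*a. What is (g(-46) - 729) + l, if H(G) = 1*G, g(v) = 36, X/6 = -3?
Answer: -76385231/110224 ≈ -693.00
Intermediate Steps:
X = -18 (X = 6*(-3) = -18)
H(G) = G
J(a) = 3 + a²
l = 1/110224 (l = 1/((5 + (3 + (-18)²))²) = 1/((5 + (3 + 324))²) = 1/((5 + 327)²) = 1/(332²) = 1/110224 ≈ 9.0724e-6)
(g(-46) - 729) + l = (36 - 729) + 1/110224 = -693 + 1/110224 = -76385231/110224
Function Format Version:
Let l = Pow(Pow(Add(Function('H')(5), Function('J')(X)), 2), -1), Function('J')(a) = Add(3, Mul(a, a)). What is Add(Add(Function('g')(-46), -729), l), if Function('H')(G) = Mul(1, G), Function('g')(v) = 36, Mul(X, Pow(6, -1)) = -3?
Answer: Rational(-76385231, 110224) ≈ -693.00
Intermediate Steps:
X = -18 (X = Mul(6, -3) = -18)
Function('H')(G) = G
Function('J')(a) = Add(3, Pow(a, 2))
l = Rational(1, 110224) (l = Pow(Pow(Add(5, Add(3, Pow(-18, 2))), 2), -1) = Pow(Pow(Add(5, Add(3, 324)), 2), -1) = Pow(Pow(Add(5, 327), 2), -1) = Pow(Pow(332, 2), -1) = Pow(110224, -1) = Rational(1, 110224) ≈ 9.0724e-6)
Add(Add(Function('g')(-46), -729), l) = Add(Add(36, -729), Rational(1, 110224)) = Add(-693, Rational(1, 110224)) = Rational(-76385231, 110224)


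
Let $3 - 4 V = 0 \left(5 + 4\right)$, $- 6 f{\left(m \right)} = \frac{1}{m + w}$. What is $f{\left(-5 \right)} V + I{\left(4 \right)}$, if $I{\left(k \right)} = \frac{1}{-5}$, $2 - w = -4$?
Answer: $- \frac{13}{40} \approx -0.325$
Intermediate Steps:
$w = 6$ ($w = 2 - -4 = 2 + 4 = 6$)
$I{\left(k \right)} = - \frac{1}{5}$
$f{\left(m \right)} = - \frac{1}{6 \left(6 + m\right)}$ ($f{\left(m \right)} = - \frac{1}{6 \left(m + 6\right)} = - \frac{1}{6 \left(6 + m\right)}$)
$V = \frac{3}{4}$ ($V = \frac{3}{4} - \frac{0 \left(5 + 4\right)}{4} = \frac{3}{4} - \frac{0 \cdot 9}{4} = \frac{3}{4} - 0 = \frac{3}{4} + 0 = \frac{3}{4} \approx 0.75$)
$f{\left(-5 \right)} V + I{\left(4 \right)} = - \frac{1}{36 + 6 \left(-5\right)} \frac{3}{4} - \frac{1}{5} = - \frac{1}{36 - 30} \cdot \frac{3}{4} - \frac{1}{5} = - \frac{1}{6} \cdot \frac{3}{4} - \frac{1}{5} = \left(-1\right) \frac{1}{6} \cdot \frac{3}{4} - \frac{1}{5} = \left(- \frac{1}{6}\right) \frac{3}{4} - \frac{1}{5} = - \frac{1}{8} - \frac{1}{5} = - \frac{13}{40}$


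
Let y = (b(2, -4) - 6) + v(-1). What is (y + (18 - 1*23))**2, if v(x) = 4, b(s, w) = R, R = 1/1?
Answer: 36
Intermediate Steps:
R = 1 (R = 1*1 = 1)
b(s, w) = 1
y = -1 (y = (1 - 6) + 4 = -5 + 4 = -1)
(y + (18 - 1*23))**2 = (-1 + (18 - 1*23))**2 = (-1 + (18 - 23))**2 = (-1 - 5)**2 = (-6)**2 = 36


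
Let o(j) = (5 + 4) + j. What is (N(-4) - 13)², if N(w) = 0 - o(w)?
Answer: 324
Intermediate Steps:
o(j) = 9 + j
N(w) = -9 - w (N(w) = 0 - (9 + w) = 0 + (-9 - w) = -9 - w)
(N(-4) - 13)² = ((-9 - 1*(-4)) - 13)² = ((-9 + 4) - 13)² = (-5 - 13)² = (-18)² = 324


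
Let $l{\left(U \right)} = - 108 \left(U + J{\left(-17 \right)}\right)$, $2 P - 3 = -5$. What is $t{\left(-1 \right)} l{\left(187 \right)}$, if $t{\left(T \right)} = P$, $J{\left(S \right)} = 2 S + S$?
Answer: $14688$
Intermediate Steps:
$P = -1$ ($P = \frac{3}{2} + \frac{1}{2} \left(-5\right) = \frac{3}{2} - \frac{5}{2} = -1$)
$J{\left(S \right)} = 3 S$
$t{\left(T \right)} = -1$
$l{\left(U \right)} = 5508 - 108 U$ ($l{\left(U \right)} = - 108 \left(U + 3 \left(-17\right)\right) = - 108 \left(U - 51\right) = - 108 \left(-51 + U\right) = 5508 - 108 U$)
$t{\left(-1 \right)} l{\left(187 \right)} = - (5508 - 20196) = \left(-1\right) \left(-14688\right) = 14688$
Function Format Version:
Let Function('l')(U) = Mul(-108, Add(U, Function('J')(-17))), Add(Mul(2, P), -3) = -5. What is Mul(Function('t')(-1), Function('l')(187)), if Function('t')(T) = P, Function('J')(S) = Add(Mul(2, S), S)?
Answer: 14688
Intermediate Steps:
P = -1 (P = Add(Rational(3, 2), Mul(Rational(1, 2), -5)) = Add(Rational(3, 2), Rational(-5, 2)) = -1)
Function('J')(S) = Mul(3, S)
Function('t')(T) = -1
Function('l')(U) = Add(5508, Mul(-108, U)) (Function('l')(U) = Mul(-108, Add(U, Mul(3, -17))) = Mul(-108, Add(U, -51)) = Mul(-108, Add(-51, U)) = Add(5508, Mul(-108, U)))
Mul(Function('t')(-1), Function('l')(187)) = Mul(-1, Add(5508, Mul(-108, 187))) = Mul(-1, Add(5508, -20196)) = Mul(-1, -14688) = 14688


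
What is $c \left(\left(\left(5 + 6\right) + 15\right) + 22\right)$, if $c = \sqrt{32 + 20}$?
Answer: $96 \sqrt{13} \approx 346.13$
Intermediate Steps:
$c = 2 \sqrt{13}$ ($c = \sqrt{52} = 2 \sqrt{13} \approx 7.2111$)
$c \left(\left(\left(5 + 6\right) + 15\right) + 22\right) = 2 \sqrt{13} \left(\left(\left(5 + 6\right) + 15\right) + 22\right) = 2 \sqrt{13} \left(\left(11 + 15\right) + 22\right) = 2 \sqrt{13} \left(26 + 22\right) = 2 \sqrt{13} \cdot 48 = 96 \sqrt{13}$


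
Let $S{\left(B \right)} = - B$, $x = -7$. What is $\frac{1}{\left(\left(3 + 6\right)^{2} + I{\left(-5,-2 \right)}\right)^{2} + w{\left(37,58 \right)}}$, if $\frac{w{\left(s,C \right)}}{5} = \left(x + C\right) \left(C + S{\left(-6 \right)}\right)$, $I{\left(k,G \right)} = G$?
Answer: $\frac{1}{22561} \approx 4.4324 \cdot 10^{-5}$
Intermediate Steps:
$w{\left(s,C \right)} = 5 \left(-7 + C\right) \left(6 + C\right)$ ($w{\left(s,C \right)} = 5 \left(-7 + C\right) \left(C - -6\right) = 5 \left(-7 + C\right) \left(C + 6\right) = 5 \left(-7 + C\right) \left(6 + C\right)$)
$\frac{1}{\left(\left(3 + 6\right)^{2} + I{\left(-5,-2 \right)}\right)^{2} + w{\left(37,58 \right)}} = \frac{1}{\left(\left(3 + 6\right)^{2} - 2\right)^{2} - \left(500 - 16820\right)} = \frac{1}{\left(9^{2} - 2\right)^{2} - -16320} = \frac{1}{\left(81 - 2\right)^{2} - -16320} = \frac{1}{79^{2} + 16320} = \frac{1}{6241 + 16320} = \frac{1}{22561}$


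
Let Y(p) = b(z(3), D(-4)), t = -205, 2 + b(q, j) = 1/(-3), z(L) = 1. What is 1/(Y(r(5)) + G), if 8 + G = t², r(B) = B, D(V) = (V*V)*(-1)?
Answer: 3/126044 ≈ 2.3801e-5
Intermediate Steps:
D(V) = -V² (D(V) = V²*(-1) = -V²)
b(q, j) = -7/3 (b(q, j) = -2 + 1/(-3) = -2 - ⅓ = -7/3)
G = 42017 (G = -8 + (-205)² = -8 + 42025 = 42017)
Y(p) = -7/3
1/(Y(r(5)) + G) = 1/(-7/3 + 42017) = 1/(126044/3) = 3/126044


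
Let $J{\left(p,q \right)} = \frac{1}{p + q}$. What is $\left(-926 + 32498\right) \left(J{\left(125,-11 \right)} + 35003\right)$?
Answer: $\frac{20997184866}{19} \approx 1.1051 \cdot 10^{9}$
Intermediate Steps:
$\left(-926 + 32498\right) \left(J{\left(125,-11 \right)} + 35003\right) = \left(-926 + 32498\right) \left(\frac{1}{125 - 11} + 35003\right) = 31572 \left(\frac{1}{114} + 35003\right) = 31572 \cdot \frac{3990343}{114} = \frac{20997184866}{19}$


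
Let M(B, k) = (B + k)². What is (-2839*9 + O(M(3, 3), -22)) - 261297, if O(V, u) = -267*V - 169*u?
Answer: -292742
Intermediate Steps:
(-2839*9 + O(M(3, 3), -22)) - 261297 = (-2839*9 + (-267*(3 + 3)² - 169*(-22))) - 261297 = (-25551 + (-267*6² + 3718)) - 261297 = (-25551 + (-267*36 + 3718)) - 261297 = (-25551 + (-9612 + 3718)) - 261297 = (-25551 - 5894) - 261297 = -31445 - 261297 = -292742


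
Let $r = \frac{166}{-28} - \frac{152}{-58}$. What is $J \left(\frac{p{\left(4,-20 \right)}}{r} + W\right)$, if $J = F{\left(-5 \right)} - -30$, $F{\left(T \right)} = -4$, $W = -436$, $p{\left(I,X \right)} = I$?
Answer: $- \frac{15266472}{1343} \approx -11367.0$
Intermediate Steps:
$r = - \frac{1343}{406}$ ($r = 166 \left(- \frac{1}{28}\right) - - \frac{76}{29} = - \frac{83}{14} + \frac{76}{29} = - \frac{1343}{406} \approx -3.3079$)
$J = 26$ ($J = -4 - -30 = -4 + 30 = 26$)
$J \left(\frac{p{\left(4,-20 \right)}}{r} + W\right) = 26 \left(\frac{4}{- \frac{1343}{406}} - 436\right) = 26 \left(4 \left(- \frac{406}{1343}\right) - 436\right) = 26 \left(- \frac{1624}{1343} - 436\right) = 26 \left(- \frac{587172}{1343}\right) = - \frac{15266472}{1343}$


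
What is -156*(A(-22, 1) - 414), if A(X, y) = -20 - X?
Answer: 64272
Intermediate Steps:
-156*(A(-22, 1) - 414) = -156*((-20 - 1*(-22)) - 414) = -156*((-20 + 22) - 414) = -156*(2 - 414) = -156*(-412) = 64272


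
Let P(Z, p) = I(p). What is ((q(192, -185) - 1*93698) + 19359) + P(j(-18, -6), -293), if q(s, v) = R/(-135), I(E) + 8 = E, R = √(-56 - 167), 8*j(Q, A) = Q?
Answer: -74640 - I*√223/135 ≈ -74640.0 - 0.11062*I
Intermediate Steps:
j(Q, A) = Q/8
R = I*√223 (R = √(-223) = I*√223 ≈ 14.933*I)
I(E) = -8 + E
q(s, v) = -I*√223/135 (q(s, v) = (I*√223)/(-135) = (I*√223)*(-1/135) = -I*√223/135)
P(Z, p) = -8 + p
((q(192, -185) - 1*93698) + 19359) + P(j(-18, -6), -293) = ((-I*√223/135 - 1*93698) + 19359) + (-8 - 293) = ((-I*√223/135 - 93698) + 19359) - 301 = ((-93698 - I*√223/135) + 19359) - 301 = (-74339 - I*√223/135) - 301 = -74640 - I*√223/135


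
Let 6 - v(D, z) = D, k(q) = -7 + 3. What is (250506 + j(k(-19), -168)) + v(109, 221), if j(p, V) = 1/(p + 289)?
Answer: 71364856/285 ≈ 2.5040e+5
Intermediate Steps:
k(q) = -4
v(D, z) = 6 - D
j(p, V) = 1/(289 + p)
(250506 + j(k(-19), -168)) + v(109, 221) = (250506 + 1/(289 - 4)) + (6 - 1*109) = (250506 + 1/285) + (6 - 109) = (250506 + 1/285) - 103 = 71394211/285 - 103 = 71364856/285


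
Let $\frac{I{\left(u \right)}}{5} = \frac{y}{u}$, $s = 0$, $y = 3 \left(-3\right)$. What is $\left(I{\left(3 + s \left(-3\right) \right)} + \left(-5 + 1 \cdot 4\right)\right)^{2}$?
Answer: $256$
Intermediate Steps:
$y = -9$
$I{\left(u \right)} = - \frac{45}{u}$ ($I{\left(u \right)} = 5 \left(- \frac{9}{u}\right) = - \frac{45}{u}$)
$\left(I{\left(3 + s \left(-3\right) \right)} + \left(-5 + 1 \cdot 4\right)\right)^{2} = \left(- \frac{45}{3 + 0 \left(-3\right)} + \left(-5 + 1 \cdot 4\right)\right)^{2} = \left(- \frac{45}{3 + 0} + \left(-5 + 4\right)\right)^{2} = \left(- \frac{45}{3} - 1\right)^{2} = \left(\left(-45\right) \frac{1}{3} - 1\right)^{2} = \left(-15 - 1\right)^{2} = \left(-16\right)^{2} = 256$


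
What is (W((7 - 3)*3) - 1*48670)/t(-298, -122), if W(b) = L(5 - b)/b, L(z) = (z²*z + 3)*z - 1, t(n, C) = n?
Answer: 193887/1192 ≈ 162.66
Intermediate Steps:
L(z) = -1 + z*(3 + z³) (L(z) = (z³ + 3)*z - 1 = (3 + z³)*z - 1 = z*(3 + z³) - 1 = -1 + z*(3 + z³))
W(b) = (14 + (5 - b)⁴ - 3*b)/b (W(b) = (-1 + (5 - b)⁴ + 3*(5 - b))/b = (-1 + (5 - b)⁴ + (15 - 3*b))/b = (14 + (5 - b)⁴ - 3*b)/b)
(W((7 - 3)*3) - 1*48670)/t(-298, -122) = ((14 + (-5 + (7 - 3)*3)⁴ - 3*(7 - 3)*3)/(((7 - 3)*3)) - 1*48670)/(-298) = ((14 + (-5 + 4*3)⁴ - 12*3)/((4*3)) - 48670)*(-1/298) = ((14 + (-5 + 12)⁴ - 3*12)/12 - 48670)*(-1/298) = ((14 + 7⁴ - 36)/12 - 48670)*(-1/298) = ((14 + 2401 - 36)/12 - 48670)*(-1/298) = ((1/12)*2379 - 48670)*(-1/298) = (793/4 - 48670)*(-1/298) = -193887/4*(-1/298) = 193887/1192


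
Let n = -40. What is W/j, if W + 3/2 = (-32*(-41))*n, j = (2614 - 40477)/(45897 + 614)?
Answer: 4881934093/75726 ≈ 64468.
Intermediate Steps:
j = -37863/46511 ≈ -0.81407
W = -104963/2 (W = -3/2 - 32*(-41)*(-40) = -3/2 + 1312*(-40) = -3/2 - 52480 = -104963/2 ≈ -52482.)
W/j = -104963/(2*(-37863/46511)) = -104963/2*(-46511/37863) = 4881934093/75726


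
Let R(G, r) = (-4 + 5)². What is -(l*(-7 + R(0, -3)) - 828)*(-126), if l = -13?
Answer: -94500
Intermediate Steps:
R(G, r) = 1 (R(G, r) = 1² = 1)
-(l*(-7 + R(0, -3)) - 828)*(-126) = -(-13*(-7 + 1) - 828)*(-126) = -(-13*(-6) - 828)*(-126) = -(78 - 828)*(-126) = -(-750)*(-126) = -1*94500 = -94500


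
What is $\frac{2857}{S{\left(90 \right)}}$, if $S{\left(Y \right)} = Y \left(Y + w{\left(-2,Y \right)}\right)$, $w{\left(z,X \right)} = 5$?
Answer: $\frac{2857}{8550} \approx 0.33415$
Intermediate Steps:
$S{\left(Y \right)} = Y \left(5 + Y\right)$ ($S{\left(Y \right)} = Y \left(Y + 5\right) = Y \left(5 + Y\right)$)
$\frac{2857}{S{\left(90 \right)}} = \frac{2857}{90 \left(5 + 90\right)} = \frac{2857}{90 \cdot 95} = \frac{2857}{8550}$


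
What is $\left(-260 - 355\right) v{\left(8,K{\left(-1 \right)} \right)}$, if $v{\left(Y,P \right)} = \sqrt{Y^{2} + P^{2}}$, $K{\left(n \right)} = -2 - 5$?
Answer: $- 615 \sqrt{113} \approx -6537.5$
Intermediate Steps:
$K{\left(n \right)} = -7$
$v{\left(Y,P \right)} = \sqrt{P^{2} + Y^{2}}$
$\left(-260 - 355\right) v{\left(8,K{\left(-1 \right)} \right)} = \left(-260 - 355\right) \sqrt{\left(-7\right)^{2} + 8^{2}} = - 615 \sqrt{49 + 64} = - 615 \sqrt{113}$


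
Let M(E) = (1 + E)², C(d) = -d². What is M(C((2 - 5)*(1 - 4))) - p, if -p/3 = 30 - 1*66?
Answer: 6292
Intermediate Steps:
p = 108 (p = -3*(30 - 1*66) = -3*(30 - 66) = -3*(-36) = 108)
M(C((2 - 5)*(1 - 4))) - p = (1 - ((2 - 5)*(1 - 4))²)² - 1*108 = (1 - (-3*(-3))²)² - 108 = (1 - 1*9²)² - 108 = (1 - 1*81)² - 108 = (1 - 81)² - 108 = (-80)² - 108 = 6400 - 108 = 6292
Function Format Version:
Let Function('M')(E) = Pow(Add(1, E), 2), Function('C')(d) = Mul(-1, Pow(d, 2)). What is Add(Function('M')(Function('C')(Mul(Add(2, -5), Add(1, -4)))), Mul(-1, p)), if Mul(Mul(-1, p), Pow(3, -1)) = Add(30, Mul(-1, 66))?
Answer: 6292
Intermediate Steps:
p = 108 (p = Mul(-3, Add(30, Mul(-1, 66))) = Mul(-3, Add(30, -66)) = Mul(-3, -36) = 108)
Add(Function('M')(Function('C')(Mul(Add(2, -5), Add(1, -4)))), Mul(-1, p)) = Add(Pow(Add(1, Mul(-1, Pow(Mul(Add(2, -5), Add(1, -4)), 2))), 2), Mul(-1, 108)) = Add(Pow(Add(1, Mul(-1, Pow(Mul(-3, -3), 2))), 2), -108) = Add(Pow(Add(1, Mul(-1, Pow(9, 2))), 2), -108) = Add(Pow(Add(1, Mul(-1, 81)), 2), -108) = Add(Pow(Add(1, -81), 2), -108) = Add(Pow(-80, 2), -108) = Add(6400, -108) = 6292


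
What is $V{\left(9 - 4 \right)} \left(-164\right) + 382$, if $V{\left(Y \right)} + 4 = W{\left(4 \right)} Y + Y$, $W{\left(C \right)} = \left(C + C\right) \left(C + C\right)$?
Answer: $-52262$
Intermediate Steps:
$W{\left(C \right)} = 4 C^{2}$ ($W{\left(C \right)} = 2 C 2 C = 4 C^{2}$)
$V{\left(Y \right)} = -4 + 65 Y$ ($V{\left(Y \right)} = -4 + \left(4 \cdot 4^{2} Y + Y\right) = -4 + \left(4 \cdot 16 Y + Y\right) = -4 + \left(64 Y + Y\right) = -4 + 65 Y$)
$V{\left(9 - 4 \right)} \left(-164\right) + 382 = \left(-4 + 65 \left(9 - 4\right)\right) \left(-164\right) + 382 = \left(-4 + 65 \cdot 5\right) \left(-164\right) + 382 = \left(-4 + 325\right) \left(-164\right) + 382 = 321 \left(-164\right) + 382 = -52644 + 382 = -52262$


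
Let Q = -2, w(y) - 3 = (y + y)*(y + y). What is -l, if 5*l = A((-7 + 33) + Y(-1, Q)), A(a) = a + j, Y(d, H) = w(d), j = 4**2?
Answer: -49/5 ≈ -9.8000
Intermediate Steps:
w(y) = 3 + 4*y**2 (w(y) = 3 + (y + y)*(y + y) = 3 + (2*y)*(2*y) = 3 + 4*y**2)
j = 16
Y(d, H) = 3 + 4*d**2
A(a) = 16 + a (A(a) = a + 16 = 16 + a)
l = 49/5 (l = (16 + ((-7 + 33) + (3 + 4*(-1)**2)))/5 = (16 + (26 + (3 + 4*1)))/5 = (16 + (26 + (3 + 4)))/5 = (16 + (26 + 7))/5 = (16 + 33)/5 = (1/5)*49 = 49/5 ≈ 9.8000)
-l = -1*49/5 = -49/5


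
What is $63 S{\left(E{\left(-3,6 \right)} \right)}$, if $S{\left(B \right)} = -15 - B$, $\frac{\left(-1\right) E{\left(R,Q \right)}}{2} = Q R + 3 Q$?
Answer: $-945$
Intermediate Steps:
$E{\left(R,Q \right)} = - 6 Q - 2 Q R$ ($E{\left(R,Q \right)} = - 2 \left(Q R + 3 Q\right) = - 2 \left(3 Q + Q R\right) = - 6 Q - 2 Q R$)
$63 S{\left(E{\left(-3,6 \right)} \right)} = 63 \left(-15 - \left(-2\right) 6 \left(3 - 3\right)\right) = 63 \left(-15 - \left(-2\right) 6 \cdot 0\right) = 63 \left(-15 - 0\right) = 63 \left(-15 + 0\right) = 63 \left(-15\right) = -945$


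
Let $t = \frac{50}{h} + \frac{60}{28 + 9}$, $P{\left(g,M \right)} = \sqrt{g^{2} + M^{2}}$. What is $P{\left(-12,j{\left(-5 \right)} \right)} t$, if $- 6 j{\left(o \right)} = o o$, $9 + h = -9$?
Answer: $- \frac{385 \sqrt{5809}}{1998} \approx -14.686$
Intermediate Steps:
$h = -18$ ($h = -9 - 9 = -18$)
$j{\left(o \right)} = - \frac{o^{2}}{6}$ ($j{\left(o \right)} = - \frac{o o}{6} = - \frac{o^{2}}{6}$)
$P{\left(g,M \right)} = \sqrt{M^{2} + g^{2}}$
$t = - \frac{385}{333}$ ($t = \frac{50}{-18} + \frac{60}{28 + 9} = 50 \left(- \frac{1}{18}\right) + \frac{60}{37} = - \frac{25}{9} + 60 \cdot \frac{1}{37} = - \frac{25}{9} + \frac{60}{37} = - \frac{385}{333} \approx -1.1562$)
$P{\left(-12,j{\left(-5 \right)} \right)} t = \sqrt{\left(- \frac{\left(-5\right)^{2}}{6}\right)^{2} + \left(-12\right)^{2}} \left(- \frac{385}{333}\right) = \sqrt{\left(\left(- \frac{1}{6}\right) 25\right)^{2} + 144} \left(- \frac{385}{333}\right) = \sqrt{\left(- \frac{25}{6}\right)^{2} + 144} \left(- \frac{385}{333}\right) = \sqrt{\frac{625}{36} + 144} \left(- \frac{385}{333}\right) = \sqrt{\frac{5809}{36}} \left(- \frac{385}{333}\right) = \frac{\sqrt{5809}}{6} \left(- \frac{385}{333}\right) = - \frac{385 \sqrt{5809}}{1998}$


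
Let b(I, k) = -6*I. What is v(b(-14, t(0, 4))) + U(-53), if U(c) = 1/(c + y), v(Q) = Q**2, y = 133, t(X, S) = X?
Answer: 564481/80 ≈ 7056.0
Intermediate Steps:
b(I, k) = -6*I
U(c) = 1/(133 + c) (U(c) = 1/(c + 133) = 1/(133 + c))
v(b(-14, t(0, 4))) + U(-53) = (-6*(-14))**2 + 1/(133 - 53) = 84**2 + 1/80 = 7056 + 1/80 = 564481/80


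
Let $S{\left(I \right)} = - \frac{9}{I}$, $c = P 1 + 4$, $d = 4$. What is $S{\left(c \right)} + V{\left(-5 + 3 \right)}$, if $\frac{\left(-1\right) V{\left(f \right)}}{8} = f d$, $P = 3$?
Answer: $\frac{439}{7} \approx 62.714$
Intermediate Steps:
$V{\left(f \right)} = - 32 f$ ($V{\left(f \right)} = - 8 f 4 = - 8 \cdot 4 f = - 32 f$)
$c = 7$ ($c = 3 \cdot 1 + 4 = 3 + 4 = 7$)
$S{\left(c \right)} + V{\left(-5 + 3 \right)} = - \frac{9}{7} - 32 \left(-5 + 3\right) = \left(-9\right) \frac{1}{7} - -64 = - \frac{9}{7} + 64 = \frac{439}{7}$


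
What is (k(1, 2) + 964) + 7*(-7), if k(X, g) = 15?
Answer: 930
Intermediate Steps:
(k(1, 2) + 964) + 7*(-7) = (15 + 964) + 7*(-7) = 979 - 49 = 930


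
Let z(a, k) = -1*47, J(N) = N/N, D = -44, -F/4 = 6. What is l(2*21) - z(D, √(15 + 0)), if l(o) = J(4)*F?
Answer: 23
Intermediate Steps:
F = -24 (F = -4*6 = -24)
J(N) = 1
l(o) = -24 (l(o) = 1*(-24) = -24)
z(a, k) = -47
l(2*21) - z(D, √(15 + 0)) = -24 - 1*(-47) = -24 + 47 = 23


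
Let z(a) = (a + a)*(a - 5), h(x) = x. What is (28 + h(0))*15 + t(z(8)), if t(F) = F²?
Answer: 2724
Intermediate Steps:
z(a) = 2*a*(-5 + a) (z(a) = (2*a)*(-5 + a) = 2*a*(-5 + a))
(28 + h(0))*15 + t(z(8)) = (28 + 0)*15 + (2*8*(-5 + 8))² = 28*15 + (2*8*3)² = 420 + 48² = 420 + 2304 = 2724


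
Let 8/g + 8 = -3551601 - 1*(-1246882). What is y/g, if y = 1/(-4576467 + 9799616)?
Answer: -2304727/41785192 ≈ -0.055157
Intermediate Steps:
g = -8/2304727 (g = 8/(-8 + (-3551601 - 1*(-1246882))) = 8/(-8 + (-3551601 + 1246882)) = 8/(-8 - 2304719) = 8/(-2304727) = 8*(-1/2304727) = -8/2304727 ≈ -3.4711e-6)
y = 1/5223149 ≈ 1.9146e-7
y/g = 1/(5223149*(-8/2304727)) = (1/5223149)*(-2304727/8) = -2304727/41785192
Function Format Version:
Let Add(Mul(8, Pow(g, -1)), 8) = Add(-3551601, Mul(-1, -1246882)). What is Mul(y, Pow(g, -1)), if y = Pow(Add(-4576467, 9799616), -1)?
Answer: Rational(-2304727, 41785192) ≈ -0.055157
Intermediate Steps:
g = Rational(-8, 2304727) (g = Mul(8, Pow(Add(-8, Add(-3551601, Mul(-1, -1246882))), -1)) = Mul(8, Pow(Add(-8, Add(-3551601, 1246882)), -1)) = Mul(8, Pow(Add(-8, -2304719), -1)) = Mul(8, Pow(-2304727, -1)) = Mul(8, Rational(-1, 2304727)) = Rational(-8, 2304727) ≈ -3.4711e-6)
y = Rational(1, 5223149) (y = Pow(5223149, -1) = Rational(1, 5223149) ≈ 1.9146e-7)
Mul(y, Pow(g, -1)) = Mul(Rational(1, 5223149), Pow(Rational(-8, 2304727), -1)) = Mul(Rational(1, 5223149), Rational(-2304727, 8)) = Rational(-2304727, 41785192)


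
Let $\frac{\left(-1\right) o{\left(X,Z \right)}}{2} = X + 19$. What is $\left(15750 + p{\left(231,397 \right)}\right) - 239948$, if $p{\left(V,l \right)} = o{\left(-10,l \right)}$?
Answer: $-224216$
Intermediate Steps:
$o{\left(X,Z \right)} = -38 - 2 X$ ($o{\left(X,Z \right)} = - 2 \left(X + 19\right) = - 2 \left(19 + X\right) = -38 - 2 X$)
$p{\left(V,l \right)} = -18$ ($p{\left(V,l \right)} = -38 - -20 = -38 + 20 = -18$)
$\left(15750 + p{\left(231,397 \right)}\right) - 239948 = \left(15750 - 18\right) - 239948 = 15732 - 239948 = -224216$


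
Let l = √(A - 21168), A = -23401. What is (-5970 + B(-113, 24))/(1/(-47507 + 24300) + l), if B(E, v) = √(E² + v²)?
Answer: 69272895/12001648377541 - 23207*√13345/24003296755082 - 538564849*I*√594773305/24003296755082 + 1607616074265*I*√44569/12001648377541 ≈ 5.6603e-6 + 27.731*I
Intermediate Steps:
l = I*√44569 (l = √(-23401 - 21168) = √(-44569) = I*√44569 ≈ 211.11*I)
(-5970 + B(-113, 24))/(1/(-47507 + 24300) + l) = (-5970 + √((-113)² + 24²))/(1/(-47507 + 24300) + I*√44569) = (-5970 + √(12769 + 576))/(1/(-23207) + I*√44569) = (-5970 + √13345)/(-1/23207 + I*√44569)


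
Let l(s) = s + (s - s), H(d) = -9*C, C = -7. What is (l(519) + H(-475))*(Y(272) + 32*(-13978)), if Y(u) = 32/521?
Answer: -135629969088/521 ≈ -2.6033e+8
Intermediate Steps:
Y(u) = 32/521 (Y(u) = 32*(1/521) = 32/521)
H(d) = 63 (H(d) = -9*(-7) = 63)
l(s) = s (l(s) = s + 0 = s)
(l(519) + H(-475))*(Y(272) + 32*(-13978)) = (519 + 63)*(32/521 + 32*(-13978)) = 582*(32/521 - 447296) = 582*(-233041184/521) = -135629969088/521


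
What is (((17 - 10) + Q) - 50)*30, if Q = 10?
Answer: -990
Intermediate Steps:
(((17 - 10) + Q) - 50)*30 = (((17 - 10) + 10) - 50)*30 = ((7 + 10) - 50)*30 = (17 - 50)*30 = -33*30 = -990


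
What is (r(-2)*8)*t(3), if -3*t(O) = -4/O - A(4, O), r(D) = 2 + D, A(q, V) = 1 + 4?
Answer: 0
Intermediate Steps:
A(q, V) = 5
t(O) = 5/3 + 4/(3*O) (t(O) = -(-4/O - 1*5)/3 = -(-4/O - 5)/3 = -(-5 - 4/O)/3 = 5/3 + 4/(3*O))
(r(-2)*8)*t(3) = ((2 - 2)*8)*((⅓)*(4 + 5*3)/3) = (0*8)*((⅓)*(⅓)*(4 + 15)) = 0*((⅓)*(⅓)*19) = 0*(19/9) = 0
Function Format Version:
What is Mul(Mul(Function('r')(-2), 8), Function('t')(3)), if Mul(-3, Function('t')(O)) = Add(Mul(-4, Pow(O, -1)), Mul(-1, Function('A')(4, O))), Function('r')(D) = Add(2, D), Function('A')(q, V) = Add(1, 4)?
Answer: 0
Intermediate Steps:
Function('A')(q, V) = 5
Function('t')(O) = Add(Rational(5, 3), Mul(Rational(4, 3), Pow(O, -1))) (Function('t')(O) = Mul(Rational(-1, 3), Add(Mul(-4, Pow(O, -1)), Mul(-1, 5))) = Mul(Rational(-1, 3), Add(Mul(-4, Pow(O, -1)), -5)) = Mul(Rational(-1, 3), Add(-5, Mul(-4, Pow(O, -1)))) = Add(Rational(5, 3), Mul(Rational(4, 3), Pow(O, -1))))
Mul(Mul(Function('r')(-2), 8), Function('t')(3)) = Mul(Mul(Add(2, -2), 8), Mul(Rational(1, 3), Pow(3, -1), Add(4, Mul(5, 3)))) = Mul(Mul(0, 8), Mul(Rational(1, 3), Rational(1, 3), Add(4, 15))) = Mul(0, Mul(Rational(1, 3), Rational(1, 3), 19)) = Mul(0, Rational(19, 9)) = 0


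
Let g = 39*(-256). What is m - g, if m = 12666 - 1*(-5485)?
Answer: 28135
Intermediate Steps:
m = 18151 (m = 12666 + 5485 = 18151)
g = -9984
m - g = 18151 - 1*(-9984) = 18151 + 9984 = 28135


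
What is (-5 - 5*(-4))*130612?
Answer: 1959180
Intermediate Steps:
(-5 - 5*(-4))*130612 = (-5 + 20)*130612 = 15*130612 = 1959180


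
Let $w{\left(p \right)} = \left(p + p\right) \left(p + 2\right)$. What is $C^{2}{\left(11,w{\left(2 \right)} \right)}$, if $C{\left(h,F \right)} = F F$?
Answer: $65536$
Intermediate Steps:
$w{\left(p \right)} = 2 p \left(2 + p\right)$
$C{\left(h,F \right)} = F^{2}$
$C^{2}{\left(11,w{\left(2 \right)} \right)} = \left(\left(2 \cdot 2 \left(2 + 2\right)\right)^{2}\right)^{2} = \left(\left(2 \cdot 2 \cdot 4\right)^{2}\right)^{2} = \left(16^{2}\right)^{2} = 256^{2} = 65536$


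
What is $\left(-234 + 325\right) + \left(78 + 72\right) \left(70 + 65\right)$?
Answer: $20341$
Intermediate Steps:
$\left(-234 + 325\right) + \left(78 + 72\right) \left(70 + 65\right) = 91 + 150 \cdot 135 = 91 + 20250 = 20341$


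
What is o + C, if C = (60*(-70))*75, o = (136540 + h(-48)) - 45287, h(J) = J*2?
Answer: -223843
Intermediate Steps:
h(J) = 2*J
o = 91157 (o = (136540 + 2*(-48)) - 45287 = (136540 - 96) - 45287 = 136444 - 45287 = 91157)
C = -315000 (C = -4200*75 = -315000)
o + C = 91157 - 315000 = -223843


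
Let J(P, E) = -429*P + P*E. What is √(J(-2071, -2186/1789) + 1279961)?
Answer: √6948172918354/1789 ≈ 1473.4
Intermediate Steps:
J(P, E) = -429*P + E*P
√(J(-2071, -2186/1789) + 1279961) = √(-2071*(-429 - 2186/1789) + 1279961) = √(-2071*(-769667/1789) + 1279961) = √(1593980357/1789 + 1279961) = √(3883830586/1789) = √6948172918354/1789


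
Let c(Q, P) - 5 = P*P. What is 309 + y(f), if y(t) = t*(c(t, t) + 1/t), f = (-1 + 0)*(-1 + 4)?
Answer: 268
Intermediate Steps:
c(Q, P) = 5 + P² (c(Q, P) = 5 + P*P = 5 + P²)
f = -3 (f = -1*3 = -3)
y(t) = t*(5 + 1/t + t²) (y(t) = t*((5 + t²) + 1/t) = t*(5 + 1/t + t²))
309 + y(f) = 309 + (1 - 3*(5 + (-3)²)) = 309 + (1 - 3*(5 + 9)) = 309 + (1 - 3*14) = 309 + (1 - 42) = 309 - 41 = 268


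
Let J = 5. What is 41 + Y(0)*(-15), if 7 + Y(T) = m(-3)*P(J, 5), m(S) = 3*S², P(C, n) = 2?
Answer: -664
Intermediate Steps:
Y(T) = 47 (Y(T) = -7 + (3*(-3)²)*2 = -7 + (3*9)*2 = -7 + 27*2 = -7 + 54 = 47)
41 + Y(0)*(-15) = 41 + 47*(-15) = 41 - 705 = -664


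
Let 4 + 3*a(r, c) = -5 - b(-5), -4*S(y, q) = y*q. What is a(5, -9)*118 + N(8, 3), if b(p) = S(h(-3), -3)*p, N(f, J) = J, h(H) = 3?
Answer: 183/2 ≈ 91.500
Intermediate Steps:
S(y, q) = -q*y/4 (S(y, q) = -y*q/4 = -q*y/4)
b(p) = 9*p/4 (b(p) = (-¼*(-3)*3)*p = 9*p/4)
a(r, c) = ¾ (a(r, c) = -4/3 + (-5 - 9*(-5)/4)/3 = -4/3 + (-5 - 1*(-45/4))/3 = -4/3 + (-5 + 45/4)/3 = -4/3 + (⅓)*(25/4) = -4/3 + 25/12 = ¾)
a(5, -9)*118 + N(8, 3) = (¾)*118 + 3 = 177/2 + 3 = 183/2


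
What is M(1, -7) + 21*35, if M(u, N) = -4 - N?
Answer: 738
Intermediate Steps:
M(1, -7) + 21*35 = (-4 - 1*(-7)) + 21*35 = (-4 + 7) + 735 = 3 + 735 = 738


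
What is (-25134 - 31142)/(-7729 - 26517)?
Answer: 28138/17123 ≈ 1.6433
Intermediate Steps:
(-25134 - 31142)/(-7729 - 26517) = -56276/(-34246) = -56276*(-1/34246) = 28138/17123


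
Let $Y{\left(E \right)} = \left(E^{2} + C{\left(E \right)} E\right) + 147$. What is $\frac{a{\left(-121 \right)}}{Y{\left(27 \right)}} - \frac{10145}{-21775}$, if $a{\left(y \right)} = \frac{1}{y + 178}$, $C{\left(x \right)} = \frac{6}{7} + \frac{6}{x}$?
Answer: $\frac{732807893}{1572816960} \approx 0.46592$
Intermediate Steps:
$C{\left(x \right)} = \frac{6}{7} + \frac{6}{x}$ ($C{\left(x \right)} = 6 \cdot \frac{1}{7} + \frac{6}{x} = \frac{6}{7} + \frac{6}{x}$)
$Y{\left(E \right)} = 147 + E^{2} + E \left(\frac{6}{7} + \frac{6}{E}\right)$ ($Y{\left(E \right)} = \left(E^{2} + \left(\frac{6}{7} + \frac{6}{E}\right) E\right) + 147 = \left(E^{2} + E \left(\frac{6}{7} + \frac{6}{E}\right)\right) + 147 = 147 + E^{2} + E \left(\frac{6}{7} + \frac{6}{E}\right)$)
$a{\left(y \right)} = \frac{1}{178 + y}$
$\frac{a{\left(-121 \right)}}{Y{\left(27 \right)}} - \frac{10145}{-21775} = \frac{1}{\left(178 - 121\right) \left(153 + 27^{2} + \frac{6}{7} \cdot 27\right)} - \frac{10145}{-21775} = \frac{1}{57 \left(153 + 729 + \frac{162}{7}\right)} - - \frac{2029}{4355} = \frac{1}{57 \cdot \frac{6336}{7}} + \frac{2029}{4355} = \frac{1}{57} \cdot \frac{7}{6336} + \frac{2029}{4355} = \frac{7}{361152} + \frac{2029}{4355} = \frac{732807893}{1572816960}$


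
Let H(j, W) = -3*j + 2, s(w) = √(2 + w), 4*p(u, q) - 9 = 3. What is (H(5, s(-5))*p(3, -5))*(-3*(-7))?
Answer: -819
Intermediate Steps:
p(u, q) = 3 (p(u, q) = 9/4 + (¼)*3 = 9/4 + ¾ = 3)
H(j, W) = 2 - 3*j
(H(5, s(-5))*p(3, -5))*(-3*(-7)) = ((2 - 3*5)*3)*(-3*(-7)) = ((2 - 15)*3)*21 = -13*3*21 = -39*21 = -819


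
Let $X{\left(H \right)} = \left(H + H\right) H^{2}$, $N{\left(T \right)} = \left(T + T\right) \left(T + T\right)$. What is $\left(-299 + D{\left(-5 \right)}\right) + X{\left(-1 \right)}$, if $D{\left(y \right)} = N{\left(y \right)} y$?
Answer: $-801$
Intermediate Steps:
$N{\left(T \right)} = 4 T^{2}$ ($N{\left(T \right)} = 2 T 2 T = 4 T^{2}$)
$D{\left(y \right)} = 4 y^{3}$ ($D{\left(y \right)} = 4 y^{2} y = 4 y^{3}$)
$X{\left(H \right)} = 2 H^{3}$ ($X{\left(H \right)} = 2 H H^{2} = 2 H^{3}$)
$\left(-299 + D{\left(-5 \right)}\right) + X{\left(-1 \right)} = \left(-299 + 4 \left(-5\right)^{3}\right) + 2 \left(-1\right)^{3} = \left(-299 + 4 \left(-125\right)\right) + 2 \left(-1\right) = \left(-299 - 500\right) - 2 = -799 - 2 = -801$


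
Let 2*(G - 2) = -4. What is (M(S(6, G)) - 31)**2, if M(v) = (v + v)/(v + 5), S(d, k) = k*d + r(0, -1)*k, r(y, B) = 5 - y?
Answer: 961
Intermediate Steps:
G = 0 (G = 2 + (1/2)*(-4) = 2 - 2 = 0)
S(d, k) = 5*k + d*k (S(d, k) = k*d + (5 - 1*0)*k = d*k + (5 + 0)*k = d*k + 5*k = 5*k + d*k)
M(v) = 2*v/(5 + v) (M(v) = (2*v)/(5 + v) = 2*v/(5 + v))
(M(S(6, G)) - 31)**2 = (2*(0*(5 + 6))/(5 + 0*(5 + 6)) - 31)**2 = (2*(0*11)/(5 + 0*11) - 31)**2 = (2*0/(5 + 0) - 31)**2 = (2*0/5 - 31)**2 = (2*0*(1/5) - 31)**2 = (0 - 31)**2 = (-31)**2 = 961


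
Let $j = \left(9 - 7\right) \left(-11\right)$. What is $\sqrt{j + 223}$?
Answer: $\sqrt{201} \approx 14.177$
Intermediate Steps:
$j = -22$ ($j = 2 \left(-11\right) = -22$)
$\sqrt{j + 223} = \sqrt{-22 + 223} = \sqrt{201}$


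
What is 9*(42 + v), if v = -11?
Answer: 279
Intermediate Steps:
9*(42 + v) = 9*(42 - 11) = 9*31 = 279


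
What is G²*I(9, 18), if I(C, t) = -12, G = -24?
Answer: -6912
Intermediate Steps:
G²*I(9, 18) = (-24)²*(-12) = 576*(-12) = -6912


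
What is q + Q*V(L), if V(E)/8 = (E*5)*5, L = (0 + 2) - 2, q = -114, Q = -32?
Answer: -114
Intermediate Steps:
L = 0 (L = 2 - 2 = 0)
V(E) = 200*E (V(E) = 8*((E*5)*5) = 8*((5*E)*5) = 8*(25*E) = 200*E)
q + Q*V(L) = -114 - 6400*0 = -114 - 32*0 = -114 + 0 = -114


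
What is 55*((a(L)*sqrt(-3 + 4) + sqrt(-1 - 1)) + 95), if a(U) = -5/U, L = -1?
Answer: 5500 + 55*I*sqrt(2) ≈ 5500.0 + 77.782*I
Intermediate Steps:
55*((a(L)*sqrt(-3 + 4) + sqrt(-1 - 1)) + 95) = 55*(((-5/(-1))*sqrt(-3 + 4) + sqrt(-1 - 1)) + 95) = 55*(((-5*(-1))*sqrt(1) + sqrt(-2)) + 95) = 55*((5*1 + I*sqrt(2)) + 95) = 55*((5 + I*sqrt(2)) + 95) = 55*(100 + I*sqrt(2)) = 5500 + 55*I*sqrt(2)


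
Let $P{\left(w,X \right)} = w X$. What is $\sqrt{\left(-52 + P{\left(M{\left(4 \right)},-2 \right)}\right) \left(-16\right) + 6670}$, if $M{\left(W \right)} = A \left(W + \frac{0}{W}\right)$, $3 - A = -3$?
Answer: $\sqrt{8270} \approx 90.94$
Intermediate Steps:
$A = 6$ ($A = 3 - -3 = 3 + 3 = 6$)
$M{\left(W \right)} = 6 W$ ($M{\left(W \right)} = 6 \left(W + \frac{0}{W}\right) = 6 \left(W + 0\right) = 6 W$)
$P{\left(w,X \right)} = X w$
$\sqrt{\left(-52 + P{\left(M{\left(4 \right)},-2 \right)}\right) \left(-16\right) + 6670} = \sqrt{\left(-52 - 2 \cdot 6 \cdot 4\right) \left(-16\right) + 6670} = \sqrt{\left(-52 - 48\right) \left(-16\right) + 6670} = \sqrt{\left(-100\right) \left(-16\right) + 6670} = \sqrt{1600 + 6670} = \sqrt{8270}$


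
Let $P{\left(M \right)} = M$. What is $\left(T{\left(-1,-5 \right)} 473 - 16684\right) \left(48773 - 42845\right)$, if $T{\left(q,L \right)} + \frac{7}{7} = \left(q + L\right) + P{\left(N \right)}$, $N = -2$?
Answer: $-124138248$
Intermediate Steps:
$T{\left(q,L \right)} = -3 + L + q$ ($T{\left(q,L \right)} = -1 - \left(2 - L - q\right) = -1 + \left(-2 + L + q\right) = -3 + L + q$)
$\left(T{\left(-1,-5 \right)} 473 - 16684\right) \left(48773 - 42845\right) = \left(\left(-3 - 5 - 1\right) 473 - 16684\right) \left(48773 - 42845\right) = \left(\left(-9\right) 473 - 16684\right) \left(48773 - 42845\right) = \left(-4257 - 16684\right) 5928 = \left(-20941\right) 5928 = -124138248$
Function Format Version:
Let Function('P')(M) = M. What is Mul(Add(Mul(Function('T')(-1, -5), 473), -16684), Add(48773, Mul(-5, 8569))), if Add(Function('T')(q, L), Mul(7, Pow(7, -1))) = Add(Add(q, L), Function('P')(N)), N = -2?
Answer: -124138248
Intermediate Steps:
Function('T')(q, L) = Add(-3, L, q) (Function('T')(q, L) = Add(-1, Add(Add(q, L), -2)) = Add(-1, Add(Add(L, q), -2)) = Add(-1, Add(-2, L, q)) = Add(-3, L, q))
Mul(Add(Mul(Function('T')(-1, -5), 473), -16684), Add(48773, Mul(-5, 8569))) = Mul(Add(Mul(Add(-3, -5, -1), 473), -16684), Add(48773, Mul(-5, 8569))) = Mul(Add(Mul(-9, 473), -16684), Add(48773, -42845)) = Mul(Add(-4257, -16684), 5928) = Mul(-20941, 5928) = -124138248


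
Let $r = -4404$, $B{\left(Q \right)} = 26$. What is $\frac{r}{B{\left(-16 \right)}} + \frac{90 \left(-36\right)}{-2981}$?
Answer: $- \frac{6522042}{38753} \approx -168.3$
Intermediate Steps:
$\frac{r}{B{\left(-16 \right)}} + \frac{90 \left(-36\right)}{-2981} = - \frac{4404}{26} + \frac{90 \left(-36\right)}{-2981} = \left(-4404\right) \frac{1}{26} - - \frac{3240}{2981} = - \frac{2202}{13} + \frac{3240}{2981} = - \frac{6522042}{38753}$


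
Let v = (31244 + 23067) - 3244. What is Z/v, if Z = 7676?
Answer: 7676/51067 ≈ 0.15031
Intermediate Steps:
v = 51067 (v = 54311 - 3244 = 51067)
Z/v = 7676/51067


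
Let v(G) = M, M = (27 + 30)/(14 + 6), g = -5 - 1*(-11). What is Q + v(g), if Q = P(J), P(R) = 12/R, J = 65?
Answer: 789/260 ≈ 3.0346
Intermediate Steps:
g = 6 (g = -5 + 11 = 6)
M = 57/20 ≈ 2.8500
Q = 12/65 ≈ 0.18462
v(G) = 57/20
Q + v(g) = 12/65 + 57/20 = 789/260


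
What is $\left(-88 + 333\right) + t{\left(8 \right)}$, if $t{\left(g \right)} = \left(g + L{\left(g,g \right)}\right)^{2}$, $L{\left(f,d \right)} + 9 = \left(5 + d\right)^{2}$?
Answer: $28469$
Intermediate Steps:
$L{\left(f,d \right)} = -9 + \left(5 + d\right)^{2}$
$t{\left(g \right)} = \left(-9 + g + \left(5 + g\right)^{2}\right)^{2}$ ($t{\left(g \right)} = \left(g + \left(-9 + \left(5 + g\right)^{2}\right)\right)^{2} = \left(-9 + g + \left(5 + g\right)^{2}\right)^{2}$)
$\left(-88 + 333\right) + t{\left(8 \right)} = \left(-88 + 333\right) + \left(-9 + 8 + \left(5 + 8\right)^{2}\right)^{2} = 245 + \left(-9 + 8 + 13^{2}\right)^{2} = 245 + \left(-9 + 8 + 169\right)^{2} = 245 + 168^{2} = 245 + 28224 = 28469$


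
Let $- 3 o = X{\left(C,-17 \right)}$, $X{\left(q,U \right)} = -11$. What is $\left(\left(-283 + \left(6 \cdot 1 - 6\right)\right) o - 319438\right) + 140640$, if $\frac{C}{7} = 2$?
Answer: $- \frac{539507}{3} \approx -1.7984 \cdot 10^{5}$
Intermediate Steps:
$C = 14$ ($C = 7 \cdot 2 = 14$)
$o = \frac{11}{3}$ ($o = \left(- \frac{1}{3}\right) \left(-11\right) = \frac{11}{3} \approx 3.6667$)
$\left(\left(-283 + \left(6 \cdot 1 - 6\right)\right) o - 319438\right) + 140640 = \left(\left(-283 + \left(6 \cdot 1 - 6\right)\right) \frac{11}{3} - 319438\right) + 140640 = \left(\left(-283 + \left(6 - 6\right)\right) \frac{11}{3} - 319438\right) + 140640 = \left(\left(-283 + 0\right) \frac{11}{3} - 319438\right) + 140640 = \left(\left(-283\right) \frac{11}{3} - 319438\right) + 140640 = \left(- \frac{3113}{3} - 319438\right) + 140640 = - \frac{961427}{3} + 140640 = - \frac{539507}{3}$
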